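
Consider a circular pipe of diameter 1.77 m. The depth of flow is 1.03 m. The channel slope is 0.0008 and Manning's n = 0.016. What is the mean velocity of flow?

V = 1.09 m/s

For a circular section of diameter D = 1.77 m at depth y = 1.03 m, the central angle is θ = 2 arccos(1 − 2y/D) = 3.471 rad. Then A = (D²/8)(θ − sin θ) = 1.486 m² and P = Dθ/2 = 3.072 m.
Hydraulic radius R = A/P = 1.486/3.072 = 0.4837 m.
From Manning's equation, V = (1/n) R^(2/3) S^(1/2) = (1/0.016) × 0.4837^(2/3) × 0.0008^(1/2) = 1.09 m/s.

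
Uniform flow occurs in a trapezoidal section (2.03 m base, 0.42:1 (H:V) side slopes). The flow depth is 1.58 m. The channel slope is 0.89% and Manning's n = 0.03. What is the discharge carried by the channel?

With bottom width b = 2.03 m and side slope z = 0.42: A = (b + zy)y = (2.03 + 0.42×1.58)×1.58 = 4.256 m²; P = b + 2y√(1+z²) = 2.03 + 2×1.58×1.085 = 5.457 m.
Hydraulic radius R = A/P = 4.256/5.457 = 0.7798 m.
Manning's equation: Q = (1/n) A R^(2/3) S^(1/2) = (1/0.03) × 4.256 × 0.7798^(2/3) × 0.0089^(1/2) = 11.3 m³/s.

Q = 11.3 m³/s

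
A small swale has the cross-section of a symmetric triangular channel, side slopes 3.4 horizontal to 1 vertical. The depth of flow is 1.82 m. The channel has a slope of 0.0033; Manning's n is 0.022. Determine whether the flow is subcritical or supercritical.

For a triangular section with side slope z = 3.4: A = zy² = 3.4×1.82² = 11.26 m²; P = 2y√(1+z²) = 2×1.82×3.544 = 12.9 m.
Hydraulic radius R = A/P = 11.26/12.9 = 0.873 m.
V = (1/n) R^(2/3) √S = (1/0.022) × 0.873^(2/3) × √0.0033 = 2.385 m/s. Hydraulic depth D_h = A/T = 11.26/12.38 = 0.91 m.
Froude number Fr = V/√(g·D_h) = 2.385/√(9.81×0.91) = 0.798, which is less than 1, so the flow is subcritical.

subcritical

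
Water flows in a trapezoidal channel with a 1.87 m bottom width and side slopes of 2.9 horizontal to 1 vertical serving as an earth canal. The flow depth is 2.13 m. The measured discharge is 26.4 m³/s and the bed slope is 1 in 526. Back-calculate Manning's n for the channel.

With bottom width b = 1.87 m and side slope z = 2.9: A = (b + zy)y = (1.87 + 2.9×2.13)×2.13 = 17.14 m²; P = b + 2y√(1+z²) = 1.87 + 2×2.13×3.068 = 14.94 m.
Hydraulic radius R = A/P = 17.14/14.94 = 1.147 m.
Rearranging Manning's equation: n = (1/Q) A R^(2/3) S^(1/2) = (1/26.4) × 17.14 × 1.147^(2/3) × √0.001901 = 0.031.

n = 0.031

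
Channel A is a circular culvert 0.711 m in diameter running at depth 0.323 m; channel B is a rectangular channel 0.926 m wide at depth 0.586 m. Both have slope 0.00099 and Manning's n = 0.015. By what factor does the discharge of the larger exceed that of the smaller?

4.14

Channel A: For a circular section of diameter D = 0.711 m at depth y = 0.323 m, the central angle is θ = 2 arccos(1 − 2y/D) = 2.958 rad. Then A = (D²/8)(θ − sin θ) = 0.1754 m² and P = Dθ/2 = 1.052 m. Hydraulic radius R = A/P = 0.1754/1.052 = 0.1668 m. Q_A = (1/0.015)·0.1754·0.1668^(2/3)·√0.00099 = 0.1115 m³/s.
Channel B: Flow area A = b·y = 0.926 × 0.586 = 0.5426 m². Wetted perimeter P = b + 2y = 0.926 + 2×0.586 = 2.098 m. Hydraulic radius R = A/P = 0.5426/2.098 = 0.2586 m. Q_B = (1/0.015)·0.5426·0.2586^(2/3)·√0.00099 = 0.4621 m³/s.
The larger discharge is 0.4621 m³/s and the smaller is 0.1115 m³/s; the ratio is 4.14.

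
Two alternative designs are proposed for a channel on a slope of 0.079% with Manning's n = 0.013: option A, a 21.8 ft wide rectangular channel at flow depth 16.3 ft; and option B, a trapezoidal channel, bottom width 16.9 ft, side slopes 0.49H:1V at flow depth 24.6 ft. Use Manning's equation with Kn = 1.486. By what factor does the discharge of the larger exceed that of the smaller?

Channel A: Flow area A = b·y = 21.8 × 16.3 = 355.3 ft². Wetted perimeter P = b + 2y = 21.8 + 2×16.3 = 54.4 ft. Hydraulic radius R = A/P = 355.3/54.4 = 6.532 ft. Q_A = (1.486/0.013)·355.3·6.532^(2/3)·√0.00079 = 3989 ft³/s.
Channel B: With bottom width b = 16.9 ft and side slope z = 0.49: A = (b + zy)y = (16.9 + 0.49×24.6)×24.6 = 712.3 ft²; P = b + 2y√(1+z²) = 16.9 + 2×24.6×1.114 = 71.69 ft. Hydraulic radius R = A/P = 712.3/71.69 = 9.936 ft. Q_B = (1.486/0.013)·712.3·9.936^(2/3)·√0.00079 = 10580 ft³/s.
The larger discharge is 10580 ft³/s and the smaller is 3989 ft³/s; the ratio is 2.65.

2.65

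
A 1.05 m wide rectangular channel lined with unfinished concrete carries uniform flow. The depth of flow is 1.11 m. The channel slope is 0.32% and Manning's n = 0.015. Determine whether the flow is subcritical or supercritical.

subcritical

Flow area A = b·y = 1.05 × 1.11 = 1.166 m². Wetted perimeter P = b + 2y = 1.05 + 2×1.11 = 3.27 m.
Hydraulic radius R = A/P = 1.166/3.27 = 0.3564 m.
V = (1/n) R^(2/3) √S = (1/0.015) × 0.3564^(2/3) × √0.0032 = 1.896 m/s. Hydraulic depth D_h = A/T = 1.166/1.05 = 1.11 m.
Froude number Fr = V/√(g·D_h) = 1.896/√(9.81×1.11) = 0.575, which is less than 1, so the flow is subcritical.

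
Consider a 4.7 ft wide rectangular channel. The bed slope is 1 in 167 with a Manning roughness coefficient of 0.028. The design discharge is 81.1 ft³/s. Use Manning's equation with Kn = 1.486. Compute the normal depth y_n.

Manning's equation rearranged: A R^(2/3) = nQ / (1.486·√S) = 0.028 × 81.1 / (1.486 × √0.005988) = 19.75.
Try y = 4.25 ft: A R^(2/3) = 26.33 — too large.
Try y = 2.5 ft: A R^(2/3) = 13.35 — too small.
Try y = 3.38 ft: A R^(2/3) = 19.75 — matches.

y_n = 3.38 ft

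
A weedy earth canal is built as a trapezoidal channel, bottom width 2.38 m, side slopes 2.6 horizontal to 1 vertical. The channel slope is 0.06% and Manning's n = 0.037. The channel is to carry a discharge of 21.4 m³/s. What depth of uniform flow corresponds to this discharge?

Manning's equation rearranged: A R^(2/3) = nQ / (1·√S) = 0.037 × 21.4 / (√0.0006) = 32.33.
Trying y = 2.92 m: A R^(2/3) = 39.19 — over.
Trying y = 2.69 m: A R^(2/3) = 32.33 — matches.

y_n = 2.69 m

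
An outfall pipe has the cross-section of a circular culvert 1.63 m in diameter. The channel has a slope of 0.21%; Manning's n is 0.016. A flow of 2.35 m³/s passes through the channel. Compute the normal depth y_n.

y_n = 1.02 m

Manning's equation rearranged: A R^(2/3) = nQ / (1·√S) = 0.016 × 2.35 / (√0.0021) = 0.8205.
Try y = 0.848 m: A R^(2/3) = 0.6131 — low.
Try y = 1.26 m: A R^(2/3) = 1.082 — high.
Try y = 1.02 m: A R^(2/3) = 0.8209 — close enough.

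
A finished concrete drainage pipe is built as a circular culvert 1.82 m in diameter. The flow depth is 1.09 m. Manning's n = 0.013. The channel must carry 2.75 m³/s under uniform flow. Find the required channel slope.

For a circular section of diameter D = 1.82 m at depth y = 1.09 m, the central angle is θ = 2 arccos(1 − 2y/D) = 3.54 rad. Then A = (D²/8)(θ − sin θ) = 1.626 m² and P = Dθ/2 = 3.221 m.
Hydraulic radius R = A/P = 1.626/3.221 = 0.5048 m.
From Manning's equation, S = [nQ / (1 A R^(2/3))]² = [0.013 × 2.75 / (1 × 1.626 × 0.5048^(2/3))]² = 0.0012.

S = 0.0012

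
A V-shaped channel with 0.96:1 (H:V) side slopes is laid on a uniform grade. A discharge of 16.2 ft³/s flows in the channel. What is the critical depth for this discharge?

y_c = 1.78 ft

At critical depth, Q² T / (g A³) = 1, i.e. A³/T = Q²/g = 16.2²/32.2 = 8.15.
Try y = 1.6 ft: A³/T = 4.832 — short.
Try y = 1.78 ft: A³/T = 8.234 — close enough.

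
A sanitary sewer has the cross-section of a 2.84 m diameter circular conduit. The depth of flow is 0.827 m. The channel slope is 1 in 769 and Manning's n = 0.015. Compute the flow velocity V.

For a circular section of diameter D = 2.84 m at depth y = 0.827 m, the central angle is θ = 2 arccos(1 − 2y/D) = 2.28 rad. Then A = (D²/8)(θ − sin θ) = 1.534 m² and P = Dθ/2 = 3.238 m.
Hydraulic radius R = A/P = 1.534/3.238 = 0.4737 m.
From Manning's equation, V = (1/n) R^(2/3) S^(1/2) = (1/0.015) × 0.4737^(2/3) × 0.0013^(1/2) = 1.46 m/s.

V = 1.46 m/s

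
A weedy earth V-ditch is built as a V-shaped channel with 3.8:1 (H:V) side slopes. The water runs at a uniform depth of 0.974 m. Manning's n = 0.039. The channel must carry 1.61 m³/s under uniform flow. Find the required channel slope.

For a triangular section with side slope z = 3.8: A = zy² = 3.8×0.974² = 3.605 m²; P = 2y√(1+z²) = 2×0.974×3.929 = 7.654 m.
Hydraulic radius R = A/P = 3.605/7.654 = 0.471 m.
From Manning's equation, S = [nQ / (1 A R^(2/3))]² = [0.039 × 1.61 / (1 × 3.605 × 0.471^(2/3))]² = 0.000828.

S = 0.000828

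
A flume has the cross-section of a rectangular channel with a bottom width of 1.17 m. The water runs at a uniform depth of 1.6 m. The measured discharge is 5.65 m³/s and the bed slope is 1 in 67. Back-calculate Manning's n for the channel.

n = 0.023

Flow area A = b·y = 1.17 × 1.6 = 1.872 m². Wetted perimeter P = b + 2y = 1.17 + 2×1.6 = 4.37 m.
Hydraulic radius R = A/P = 1.872/4.37 = 0.4284 m.
Rearranging Manning's equation: n = (1/Q) A R^(2/3) S^(1/2) = (1/5.65) × 1.872 × 0.4284^(2/3) × √0.01493 = 0.023.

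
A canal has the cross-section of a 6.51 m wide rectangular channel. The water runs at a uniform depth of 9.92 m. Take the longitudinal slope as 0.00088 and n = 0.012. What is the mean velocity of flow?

Flow area A = b·y = 6.51 × 9.92 = 64.58 m². Wetted perimeter P = b + 2y = 6.51 + 2×9.92 = 26.35 m.
Hydraulic radius R = A/P = 64.58/26.35 = 2.451 m.
From Manning's equation, V = (1/n) R^(2/3) S^(1/2) = (1/0.012) × 2.451^(2/3) × 0.00088^(1/2) = 4.49 m/s.

V = 4.49 m/s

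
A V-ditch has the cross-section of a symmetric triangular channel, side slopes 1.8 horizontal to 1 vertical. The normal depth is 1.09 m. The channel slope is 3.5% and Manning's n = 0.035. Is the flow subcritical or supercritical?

supercritical

For a triangular section with side slope z = 1.8: A = zy² = 1.8×1.09² = 2.139 m²; P = 2y√(1+z²) = 2×1.09×2.059 = 4.489 m.
Hydraulic radius R = A/P = 2.139/4.489 = 0.4764 m.
V = (1/n) R^(2/3) √S = (1/0.035) × 0.4764^(2/3) × √0.035 = 3.261 m/s. Hydraulic depth D_h = A/T = 2.139/3.924 = 0.545 m.
Froude number Fr = V/√(g·D_h) = 3.261/√(9.81×0.545) = 1.41, which is greater than 1, so the flow is supercritical.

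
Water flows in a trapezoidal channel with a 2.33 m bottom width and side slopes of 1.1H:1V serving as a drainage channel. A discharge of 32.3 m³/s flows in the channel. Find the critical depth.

At critical depth, Q² T / (g A³) = 1, i.e. A³/T = Q²/g = 32.3²/9.81 = 106.3.
Trying y = 2.39 m: A³/T = 219.4 — over.
Trying y = 1.6 m: A³/T = 47.9 — short.
Trying y = 1.98 m: A³/T = 106.4 — ≈ 106.3.

y_c = 1.98 m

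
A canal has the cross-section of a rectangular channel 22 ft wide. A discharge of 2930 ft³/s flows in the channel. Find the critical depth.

For a rectangular channel, critical depth y_c = (q²/g)^(1/3) where q = Q/b = 2930/22 = 133.2 ft²/s.
So y_c = (133.2²/32.2)^(1/3) = 8.2 ft.

y_c = 8.2 ft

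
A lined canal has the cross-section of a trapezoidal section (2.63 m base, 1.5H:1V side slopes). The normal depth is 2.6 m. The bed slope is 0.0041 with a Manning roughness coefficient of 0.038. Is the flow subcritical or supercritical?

subcritical

With bottom width b = 2.63 m and side slope z = 1.5: A = (b + zy)y = (2.63 + 1.5×2.6)×2.6 = 16.98 m²; P = b + 2y√(1+z²) = 2.63 + 2×2.6×1.803 = 12 m.
Hydraulic radius R = A/P = 16.98/12 = 1.414 m.
V = (1/n) R^(2/3) √S = (1/0.038) × 1.414^(2/3) × √0.0041 = 2.123 m/s. Hydraulic depth D_h = A/T = 16.98/10.43 = 1.628 m.
Froude number Fr = V/√(g·D_h) = 2.123/√(9.81×1.628) = 0.531, which is less than 1, so the flow is subcritical.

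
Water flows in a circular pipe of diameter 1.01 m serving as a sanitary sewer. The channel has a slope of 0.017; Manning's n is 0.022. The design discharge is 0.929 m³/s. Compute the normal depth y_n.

Manning's equation rearranged: A R^(2/3) = nQ / (1·√S) = 0.022 × 0.929 / (√0.017) = 0.1568.
Trying y = 0.569 m: A R^(2/3) = 0.1948 — over.
Trying y = 0.405 m: A R^(2/3) = 0.1083 — short.
Trying y = 0.499 m: A R^(2/3) = 0.1568 — matches.

y_n = 0.499 m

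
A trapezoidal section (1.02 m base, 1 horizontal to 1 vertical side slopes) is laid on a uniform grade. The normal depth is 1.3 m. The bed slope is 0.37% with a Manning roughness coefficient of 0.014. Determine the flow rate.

Q = 9.75 m³/s

With bottom width b = 1.02 m and side slope z = 1: A = (b + zy)y = (1.02 + 1×1.3)×1.3 = 3.016 m²; P = b + 2y√(1+z²) = 1.02 + 2×1.3×1.414 = 4.697 m.
Hydraulic radius R = A/P = 3.016/4.697 = 0.6421 m.
Manning's equation: Q = (1/n) A R^(2/3) S^(1/2) = (1/0.014) × 3.016 × 0.6421^(2/3) × 0.0037^(1/2) = 9.75 m³/s.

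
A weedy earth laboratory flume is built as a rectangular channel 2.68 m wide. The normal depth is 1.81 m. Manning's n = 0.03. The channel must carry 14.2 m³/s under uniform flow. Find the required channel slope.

Flow area A = b·y = 2.68 × 1.81 = 4.851 m². Wetted perimeter P = b + 2y = 2.68 + 2×1.81 = 6.3 m.
Hydraulic radius R = A/P = 4.851/6.3 = 0.77 m.
From Manning's equation, S = [nQ / (1 A R^(2/3))]² = [0.03 × 14.2 / (1 × 4.851 × 0.77^(2/3))]² = 0.0109.

S = 0.0109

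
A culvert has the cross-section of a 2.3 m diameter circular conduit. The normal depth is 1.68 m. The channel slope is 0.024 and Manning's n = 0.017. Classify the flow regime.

For a circular section of diameter D = 2.3 m at depth y = 1.68 m, the central angle is θ = 2 arccos(1 − 2y/D) = 4.1 rad. Then A = (D²/8)(θ − sin θ) = 3.252 m² and P = Dθ/2 = 4.714 m.
Hydraulic radius R = A/P = 3.252/4.714 = 0.6897 m.
V = (1/n) R^(2/3) √S = (1/0.017) × 0.6897^(2/3) × √0.024 = 7.114 m/s. Hydraulic depth D_h = A/T = 3.252/2.041 = 1.593 m.
Froude number Fr = V/√(g·D_h) = 7.114/√(9.81×1.593) = 1.8, which is greater than 1, so the flow is supercritical.

supercritical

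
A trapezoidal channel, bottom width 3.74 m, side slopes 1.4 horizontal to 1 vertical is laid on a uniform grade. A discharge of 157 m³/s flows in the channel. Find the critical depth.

y_c = 3.69 m

At critical depth, Q² T / (g A³) = 1, i.e. A³/T = Q²/g = 157²/9.81 = 2513.
Try y = 2.99 m: A³/T = 1099 — low.
Try y = 3.69 m: A³/T = 2522 — matches.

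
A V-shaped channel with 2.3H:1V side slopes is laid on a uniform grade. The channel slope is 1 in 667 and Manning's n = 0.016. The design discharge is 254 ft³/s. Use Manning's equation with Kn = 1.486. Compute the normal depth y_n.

y_n = 4.39 ft

Manning's equation rearranged: A R^(2/3) = nQ / (1.486·√S) = 0.016 × 254 / (1.486 × √0.001499) = 70.63.
At y = 3.1 ft: A R^(2/3) = 27.94 — short.
At y = 5.28 ft: A R^(2/3) = 115.6 — over.
At y = 4.39 ft: A R^(2/3) = 70.67 — matches.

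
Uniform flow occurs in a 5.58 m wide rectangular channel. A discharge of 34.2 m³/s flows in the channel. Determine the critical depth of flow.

y_c = 1.56 m

For a rectangular channel, critical depth y_c = (q²/g)^(1/3) where q = Q/b = 34.2/5.58 = 6.129 m²/s.
So y_c = (6.129²/9.81)^(1/3) = 1.56 m.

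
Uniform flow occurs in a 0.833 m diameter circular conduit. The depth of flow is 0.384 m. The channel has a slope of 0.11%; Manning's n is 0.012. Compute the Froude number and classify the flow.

subcritical

For a circular section of diameter D = 0.833 m at depth y = 0.384 m, the central angle is θ = 2 arccos(1 − 2y/D) = 2.985 rad. Then A = (D²/8)(θ − sin θ) = 0.2454 m² and P = Dθ/2 = 1.243 m.
Hydraulic radius R = A/P = 0.2454/1.243 = 0.1974 m.
V = (1/n) R^(2/3) √S = (1/0.012) × 0.1974^(2/3) × √0.0011 = 0.937 m/s. Hydraulic depth D_h = A/T = 0.2454/0.8305 = 0.2956 m.
Froude number Fr = V/√(g·D_h) = 0.937/√(9.81×0.2956) = 0.55, which is less than 1, so the flow is subcritical.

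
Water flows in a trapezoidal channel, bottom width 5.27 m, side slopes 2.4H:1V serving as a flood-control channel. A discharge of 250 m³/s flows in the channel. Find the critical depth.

y_c = 3.72 m

At critical depth, Q² T / (g A³) = 1, i.e. A³/T = Q²/g = 250²/9.81 = 6371.
At y = 3 m: A³/T = 2662 — too small.
At y = 4.36 m: A³/T = 12320 — too large.
At y = 3.72 m: A³/T = 6371 — ≈ 6371.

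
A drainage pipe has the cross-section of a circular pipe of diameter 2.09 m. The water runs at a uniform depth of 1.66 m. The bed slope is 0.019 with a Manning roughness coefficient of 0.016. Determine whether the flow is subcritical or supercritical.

For a circular section of diameter D = 2.09 m at depth y = 1.66 m, the central angle is θ = 2 arccos(1 − 2y/D) = 4.4 rad. Then A = (D²/8)(θ − sin θ) = 2.922 m² and P = Dθ/2 = 4.598 m.
Hydraulic radius R = A/P = 2.922/4.598 = 0.6355 m.
V = (1/n) R^(2/3) √S = (1/0.016) × 0.6355^(2/3) × √0.019 = 6.368 m/s. Hydraulic depth D_h = A/T = 2.922/1.69 = 1.729 m.
Froude number Fr = V/√(g·D_h) = 6.368/√(9.81×1.729) = 1.55, which is greater than 1, so the flow is supercritical.

supercritical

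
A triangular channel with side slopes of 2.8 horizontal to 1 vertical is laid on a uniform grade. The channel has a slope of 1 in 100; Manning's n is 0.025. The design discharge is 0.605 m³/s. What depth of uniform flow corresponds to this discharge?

y_n = 0.404 m

Manning's equation rearranged: A R^(2/3) = nQ / (1·√S) = 0.025 × 0.605 / (√0.01) = 0.1512.
Trying y = 0.295 m: A R^(2/3) = 0.06536 — too small.
Trying y = 0.471 m: A R^(2/3) = 0.2276 — too large.
Trying y = 0.404 m: A R^(2/3) = 0.1512 — ≈ 0.1512.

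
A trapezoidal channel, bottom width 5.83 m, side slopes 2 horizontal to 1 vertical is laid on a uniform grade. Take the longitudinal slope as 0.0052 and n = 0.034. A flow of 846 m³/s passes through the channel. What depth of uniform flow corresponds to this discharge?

y_n = 7.56 m

Manning's equation rearranged: A R^(2/3) = nQ / (1·√S) = 0.034 × 846 / (√0.0052) = 398.9.
At y = 5.18 m: A R^(2/3) = 170.2 — low.
At y = 8.85 m: A R^(2/3) = 574.8 — high.
At y = 7.56 m: A R^(2/3) = 398.8 — close enough.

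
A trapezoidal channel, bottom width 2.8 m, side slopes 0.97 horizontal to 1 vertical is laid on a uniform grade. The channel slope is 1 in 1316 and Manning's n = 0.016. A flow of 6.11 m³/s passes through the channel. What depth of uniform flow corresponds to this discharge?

Manning's equation rearranged: A R^(2/3) = nQ / (1·√S) = 0.016 × 6.11 / (√0.0007599) = 3.546.
Trying y = 0.927 m: A R^(2/3) = 2.539 — short.
Trying y = 1.12 m: A R^(2/3) = 3.546 — close enough.

y_n = 1.12 m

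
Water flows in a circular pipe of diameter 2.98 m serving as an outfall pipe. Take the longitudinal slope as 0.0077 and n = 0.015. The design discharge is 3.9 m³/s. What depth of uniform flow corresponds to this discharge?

Manning's equation rearranged: A R^(2/3) = nQ / (1·√S) = 0.015 × 3.9 / (√0.0077) = 0.6667.
Try y = 0.545 m: A R^(2/3) = 0.4185 — too small.
Try y = 0.793 m: A R^(2/3) = 0.8882 — too large.
Try y = 0.686 m: A R^(2/3) = 0.6662 — ≈ 0.6667.

y_n = 0.686 m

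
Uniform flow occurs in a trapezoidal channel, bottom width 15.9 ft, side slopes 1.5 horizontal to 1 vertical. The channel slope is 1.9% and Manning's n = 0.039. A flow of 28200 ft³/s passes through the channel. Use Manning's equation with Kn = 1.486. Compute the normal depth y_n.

Manning's equation rearranged: A R^(2/3) = nQ / (1.486·√S) = 0.039 × 28200 / (1.486 × √0.019) = 5369.
Trying y = 15.9 ft: A R^(2/3) = 2659 — too small.
Trying y = 25.5 ft: A R^(2/3) = 7557 — too large.
Trying y = 21.9 ft: A R^(2/3) = 5362 — ≈ 5369.

y_n = 21.9 ft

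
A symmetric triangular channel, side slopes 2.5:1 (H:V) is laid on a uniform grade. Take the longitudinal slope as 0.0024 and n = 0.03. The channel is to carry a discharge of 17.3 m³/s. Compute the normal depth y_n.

Manning's equation rearranged: A R^(2/3) = nQ / (1·√S) = 0.03 × 17.3 / (√0.0024) = 10.59.
Trying y = 1.81 m: A R^(2/3) = 7.293 — short.
Trying y = 2.08 m: A R^(2/3) = 10.57 — ≈ 10.59.

y_n = 2.08 m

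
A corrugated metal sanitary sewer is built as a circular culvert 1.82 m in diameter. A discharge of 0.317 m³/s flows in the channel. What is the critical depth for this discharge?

y_c = 0.266 m

At critical depth, Q² T / (g A³) = 1, i.e. A³/T = Q²/g = 0.317²/9.81 = 0.01024.
Try y = 0.321 m: A³/T = 0.02132 — over.
Try y = 0.192 m: A³/T = 0.002809 — short.
Try y = 0.266 m: A³/T = 0.01018 — ≈ 0.01024.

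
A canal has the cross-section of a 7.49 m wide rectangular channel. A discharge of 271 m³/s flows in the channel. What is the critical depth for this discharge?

For a rectangular channel, critical depth y_c = (q²/g)^(1/3) where q = Q/b = 271/7.49 = 36.18 m²/s.
So y_c = (36.18²/9.81)^(1/3) = 5.11 m.

y_c = 5.11 m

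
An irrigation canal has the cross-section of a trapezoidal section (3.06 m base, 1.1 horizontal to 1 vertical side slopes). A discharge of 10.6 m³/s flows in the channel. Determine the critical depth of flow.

At critical depth, Q² T / (g A³) = 1, i.e. A³/T = Q²/g = 10.6²/9.81 = 11.45.
Try y = 0.823 m: A³/T = 7.136 — short.
Try y = 1.1 m: A³/T = 18.91 — over.
Try y = 0.948 m: A³/T = 11.43 — ≈ 11.45.

y_c = 0.948 m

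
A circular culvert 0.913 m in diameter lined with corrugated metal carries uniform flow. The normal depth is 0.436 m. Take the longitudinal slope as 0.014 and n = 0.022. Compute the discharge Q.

Q = 0.608 m³/s

For a circular section of diameter D = 0.913 m at depth y = 0.436 m, the central angle is θ = 2 arccos(1 − 2y/D) = 3.052 rad. Then A = (D²/8)(θ − sin θ) = 0.3086 m² and P = Dθ/2 = 1.393 m.
Hydraulic radius R = A/P = 0.3086/1.393 = 0.2215 m.
Manning's equation: Q = (1/n) A R^(2/3) S^(1/2) = (1/0.022) × 0.3086 × 0.2215^(2/3) × 0.014^(1/2) = 0.608 m³/s.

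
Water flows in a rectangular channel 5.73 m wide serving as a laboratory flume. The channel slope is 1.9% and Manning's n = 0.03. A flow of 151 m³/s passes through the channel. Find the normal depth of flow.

y_n = 4.06 m

Manning's equation rearranged: A R^(2/3) = nQ / (1·√S) = 0.03 × 151 / (√0.019) = 32.86.
Try y = 3.2 m: A R^(2/3) = 24.15 — too small.
Try y = 4.99 m: A R^(2/3) = 42.62 — too large.
Try y = 4.06 m: A R^(2/3) = 32.87 — ≈ 32.86.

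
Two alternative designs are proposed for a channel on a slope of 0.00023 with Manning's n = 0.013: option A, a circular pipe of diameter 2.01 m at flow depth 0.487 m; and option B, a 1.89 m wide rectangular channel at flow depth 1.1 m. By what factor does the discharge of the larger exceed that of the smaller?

Channel A: For a circular section of diameter D = 2.01 m at depth y = 0.487 m, the central angle is θ = 2 arccos(1 − 2y/D) = 2.059 rad. Then A = (D²/8)(θ − sin θ) = 0.5935 m² and P = Dθ/2 = 2.069 m. Hydraulic radius R = A/P = 0.5935/2.069 = 0.2869 m. Q_A = (1/0.013)·0.5935·0.2869^(2/3)·√0.00023 = 0.3012 m³/s.
Channel B: Flow area A = b·y = 1.89 × 1.1 = 2.079 m². Wetted perimeter P = b + 2y = 1.89 + 2×1.1 = 4.09 m. Hydraulic radius R = A/P = 2.079/4.09 = 0.5083 m. Q_B = (1/0.013)·2.079·0.5083^(2/3)·√0.00023 = 1.545 m³/s.
The larger discharge is 1.545 m³/s and the smaller is 0.3012 m³/s; the ratio is 5.13.

5.13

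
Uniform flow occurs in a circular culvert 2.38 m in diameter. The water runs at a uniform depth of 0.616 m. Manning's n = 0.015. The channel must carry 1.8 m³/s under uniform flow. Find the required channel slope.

For a circular section of diameter D = 2.38 m at depth y = 0.616 m, the central angle is θ = 2 arccos(1 − 2y/D) = 2.135 rad. Then A = (D²/8)(θ − sin θ) = 0.9133 m² and P = Dθ/2 = 2.541 m.
Hydraulic radius R = A/P = 0.9133/2.541 = 0.3595 m.
From Manning's equation, S = [nQ / (1 A R^(2/3))]² = [0.015 × 1.8 / (1 × 0.9133 × 0.3595^(2/3))]² = 0.00342.

S = 0.00342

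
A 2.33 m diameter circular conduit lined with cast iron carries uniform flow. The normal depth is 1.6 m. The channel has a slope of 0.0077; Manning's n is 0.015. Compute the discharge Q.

Q = 14.2 m³/s

For a circular section of diameter D = 2.33 m at depth y = 1.6 m, the central angle is θ = 2 arccos(1 − 2y/D) = 3.907 rad. Then A = (D²/8)(θ − sin θ) = 3.121 m² and P = Dθ/2 = 4.552 m.
Hydraulic radius R = A/P = 3.121/4.552 = 0.6858 m.
Manning's equation: Q = (1/n) A R^(2/3) S^(1/2) = (1/0.015) × 3.121 × 0.6858^(2/3) × 0.0077^(1/2) = 14.2 m³/s.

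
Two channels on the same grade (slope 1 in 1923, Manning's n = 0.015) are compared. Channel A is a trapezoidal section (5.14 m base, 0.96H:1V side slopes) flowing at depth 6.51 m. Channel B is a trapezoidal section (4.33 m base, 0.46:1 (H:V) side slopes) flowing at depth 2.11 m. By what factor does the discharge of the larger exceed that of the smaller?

12.4

Channel A: With bottom width b = 5.14 m and side slope z = 0.96: A = (b + zy)y = (5.14 + 0.96×6.51)×6.51 = 74.15 m²; P = b + 2y√(1+z²) = 5.14 + 2×6.51×1.386 = 23.19 m. Hydraulic radius R = A/P = 74.15/23.19 = 3.198 m. Q_A = (1/0.015)·74.15·3.198^(2/3)·√0.00052 = 244.7 m³/s.
Channel B: With bottom width b = 4.33 m and side slope z = 0.46: A = (b + zy)y = (4.33 + 0.46×2.11)×2.11 = 11.18 m²; P = b + 2y√(1+z²) = 4.33 + 2×2.11×1.101 = 8.975 m. Hydraulic radius R = A/P = 11.18/8.975 = 1.246 m. Q_B = (1/0.015)·11.18·1.246^(2/3)·√0.00052 = 19.69 m³/s.
The larger discharge is 244.7 m³/s and the smaller is 19.69 m³/s; the ratio is 12.4.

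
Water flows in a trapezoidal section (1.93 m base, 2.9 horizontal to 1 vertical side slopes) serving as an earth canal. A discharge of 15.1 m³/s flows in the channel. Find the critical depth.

At critical depth, Q² T / (g A³) = 1, i.e. A³/T = Q²/g = 15.1²/9.81 = 23.24.
At y = 1.25 m: A³/T = 36.47 — over.
At y = 0.851 m: A³/T = 7.635 — short.
At y = 1.12 m: A³/T = 23.15 — ≈ 23.24.

y_c = 1.12 m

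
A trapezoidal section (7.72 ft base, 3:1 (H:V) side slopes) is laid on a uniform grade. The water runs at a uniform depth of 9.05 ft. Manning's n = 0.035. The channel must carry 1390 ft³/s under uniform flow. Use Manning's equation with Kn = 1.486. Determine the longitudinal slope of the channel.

With bottom width b = 7.72 ft and side slope z = 3: A = (b + zy)y = (7.72 + 3×9.05)×9.05 = 315.6 ft²; P = b + 2y√(1+z²) = 7.72 + 2×9.05×3.162 = 64.96 ft.
Hydraulic radius R = A/P = 315.6/64.96 = 4.858 ft.
From Manning's equation, S = [nQ / (1.486 A R^(2/3))]² = [0.035 × 1390 / (1.486 × 315.6 × 4.858^(2/3))]² = 0.00131.

S = 0.00131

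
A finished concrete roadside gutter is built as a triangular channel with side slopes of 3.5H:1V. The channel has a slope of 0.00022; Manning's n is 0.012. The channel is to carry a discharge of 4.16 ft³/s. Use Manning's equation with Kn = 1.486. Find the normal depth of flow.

y_n = 1.02 ft

Manning's equation rearranged: A R^(2/3) = nQ / (1.486·√S) = 0.012 × 4.16 / (1.486 × √0.00022) = 2.265.
At y = 1.26 ft: A R^(2/3) = 3.978 — over.
At y = 0.76 ft: A R^(2/3) = 1.033 — short.
At y = 1.02 ft: A R^(2/3) = 2.264 — ≈ 2.265.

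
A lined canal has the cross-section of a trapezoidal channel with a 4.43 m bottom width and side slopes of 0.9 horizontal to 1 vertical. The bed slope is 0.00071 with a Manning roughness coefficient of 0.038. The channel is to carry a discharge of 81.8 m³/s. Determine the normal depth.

Manning's equation rearranged: A R^(2/3) = nQ / (1·√S) = 0.038 × 81.8 / (√0.00071) = 116.7.
Try y = 4.23 m: A R^(2/3) = 59 — short.
Try y = 5.94 m: A R^(2/3) = 116.6 — matches.

y_n = 5.94 m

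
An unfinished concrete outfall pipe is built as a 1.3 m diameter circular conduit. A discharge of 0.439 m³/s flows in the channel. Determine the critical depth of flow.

y_c = 0.345 m

At critical depth, Q² T / (g A³) = 1, i.e. A³/T = Q²/g = 0.439²/9.81 = 0.01965.
Trying y = 0.289 m: A³/T = 0.009816 — short.
Trying y = 0.384 m: A³/T = 0.02969 — over.
Trying y = 0.345 m: A³/T = 0.01958 — close enough.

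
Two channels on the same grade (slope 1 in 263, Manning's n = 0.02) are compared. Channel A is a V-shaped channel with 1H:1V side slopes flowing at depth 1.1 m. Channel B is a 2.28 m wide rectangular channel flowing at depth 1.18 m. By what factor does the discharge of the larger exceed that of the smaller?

Channel A: For a triangular section with side slope z = 1: A = zy² = 1×1.1² = 1.21 m²; P = 2y√(1+z²) = 2×1.1×1.414 = 3.111 m. Hydraulic radius R = A/P = 1.21/3.111 = 0.3889 m. Q_A = (1/0.02)·1.21·0.3889^(2/3)·√0.003802 = 1.988 m³/s.
Channel B: Flow area A = b·y = 2.28 × 1.18 = 2.69 m². Wetted perimeter P = b + 2y = 2.28 + 2×1.18 = 4.64 m. Hydraulic radius R = A/P = 2.69/4.64 = 0.5798 m. Q_B = (1/0.02)·2.69·0.5798^(2/3)·√0.003802 = 5.768 m³/s.
The larger discharge is 5.768 m³/s and the smaller is 1.988 m³/s; the ratio is 2.9.

2.9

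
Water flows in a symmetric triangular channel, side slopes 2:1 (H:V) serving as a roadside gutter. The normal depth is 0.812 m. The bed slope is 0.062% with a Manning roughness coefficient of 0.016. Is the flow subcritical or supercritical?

For a triangular section with side slope z = 2: A = zy² = 2×0.812² = 1.319 m²; P = 2y√(1+z²) = 2×0.812×2.236 = 3.631 m.
Hydraulic radius R = A/P = 1.319/3.631 = 0.3631 m.
V = (1/n) R^(2/3) √S = (1/0.016) × 0.3631^(2/3) × √0.00062 = 0.7921 m/s. Hydraulic depth D_h = A/T = 1.319/3.248 = 0.406 m.
Froude number Fr = V/√(g·D_h) = 0.7921/√(9.81×0.406) = 0.397, which is less than 1, so the flow is subcritical.

subcritical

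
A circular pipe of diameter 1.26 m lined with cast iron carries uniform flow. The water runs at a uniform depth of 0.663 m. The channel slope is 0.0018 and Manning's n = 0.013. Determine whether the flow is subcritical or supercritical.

subcritical

For a circular section of diameter D = 1.26 m at depth y = 0.663 m, the central angle is θ = 2 arccos(1 − 2y/D) = 3.246 rad. Then A = (D²/8)(θ − sin θ) = 0.665 m² and P = Dθ/2 = 2.045 m.
Hydraulic radius R = A/P = 0.665/2.045 = 0.3252 m.
V = (1/n) R^(2/3) √S = (1/0.013) × 0.3252^(2/3) × √0.0018 = 1.543 m/s. Hydraulic depth D_h = A/T = 0.665/1.258 = 0.5285 m.
Froude number Fr = V/√(g·D_h) = 1.543/√(9.81×0.5285) = 0.678, which is less than 1, so the flow is subcritical.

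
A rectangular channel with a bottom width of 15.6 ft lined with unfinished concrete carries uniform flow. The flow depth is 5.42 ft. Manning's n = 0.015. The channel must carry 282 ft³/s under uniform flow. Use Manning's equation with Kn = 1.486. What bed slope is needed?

Flow area A = b·y = 15.6 × 5.42 = 84.55 ft². Wetted perimeter P = b + 2y = 15.6 + 2×5.42 = 26.44 ft.
Hydraulic radius R = A/P = 84.55/26.44 = 3.198 ft.
From Manning's equation, S = [nQ / (1.486 A R^(2/3))]² = [0.015 × 282 / (1.486 × 84.55 × 3.198^(2/3))]² = 0.000241.

S = 0.000241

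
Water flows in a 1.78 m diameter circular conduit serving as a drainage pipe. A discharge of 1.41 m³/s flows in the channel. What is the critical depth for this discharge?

y_c = 0.575 m

At critical depth, Q² T / (g A³) = 1, i.e. A³/T = Q²/g = 1.41²/9.81 = 0.2027.
At y = 0.413 m: A³/T = 0.05583 — too small.
At y = 0.685 m: A³/T = 0.3969 — too large.
At y = 0.575 m: A³/T = 0.2021 — matches.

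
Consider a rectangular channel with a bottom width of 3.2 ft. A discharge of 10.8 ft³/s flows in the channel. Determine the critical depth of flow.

y_c = 0.707 ft

For a rectangular channel, critical depth y_c = (q²/g)^(1/3) where q = Q/b = 10.8/3.2 = 3.375 ft²/s.
So y_c = (3.375²/32.2)^(1/3) = 0.707 ft.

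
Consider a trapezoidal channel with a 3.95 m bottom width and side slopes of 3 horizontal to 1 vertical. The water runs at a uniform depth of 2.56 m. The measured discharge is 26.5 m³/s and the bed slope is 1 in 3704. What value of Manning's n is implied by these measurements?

With bottom width b = 3.95 m and side slope z = 3: A = (b + zy)y = (3.95 + 3×2.56)×2.56 = 29.77 m²; P = b + 2y√(1+z²) = 3.95 + 2×2.56×3.162 = 20.14 m.
Hydraulic radius R = A/P = 29.77/20.14 = 1.478 m.
Rearranging Manning's equation: n = (1/Q) A R^(2/3) S^(1/2) = (1/26.5) × 29.77 × 1.478^(2/3) × √0.00027 = 0.024.

n = 0.024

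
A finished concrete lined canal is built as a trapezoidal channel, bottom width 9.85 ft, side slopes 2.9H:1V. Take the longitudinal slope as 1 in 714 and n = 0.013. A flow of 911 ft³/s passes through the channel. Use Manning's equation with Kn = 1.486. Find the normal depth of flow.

y_n = 4.61 ft

Manning's equation rearranged: A R^(2/3) = nQ / (1.486·√S) = 0.013 × 911 / (1.486 × √0.001401) = 213.
At y = 5.4 ft: A R^(2/3) = 299.5 — too large.
At y = 4.61 ft: A R^(2/3) = 213 — close enough.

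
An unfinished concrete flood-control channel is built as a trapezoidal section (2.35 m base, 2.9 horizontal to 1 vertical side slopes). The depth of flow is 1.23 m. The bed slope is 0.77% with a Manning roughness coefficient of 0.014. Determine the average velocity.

V = 5.11 m/s

With bottom width b = 2.35 m and side slope z = 2.9: A = (b + zy)y = (2.35 + 2.9×1.23)×1.23 = 7.278 m²; P = b + 2y√(1+z²) = 2.35 + 2×1.23×3.068 = 9.896 m.
Hydraulic radius R = A/P = 7.278/9.896 = 0.7354 m.
From Manning's equation, V = (1/n) R^(2/3) S^(1/2) = (1/0.014) × 0.7354^(2/3) × 0.0077^(1/2) = 5.11 m/s.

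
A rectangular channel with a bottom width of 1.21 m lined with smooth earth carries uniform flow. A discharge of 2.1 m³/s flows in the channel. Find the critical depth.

y_c = 0.675 m

For a rectangular channel, critical depth y_c = (q²/g)^(1/3) where q = Q/b = 2.1/1.21 = 1.736 m²/s.
So y_c = (1.736²/9.81)^(1/3) = 0.675 m.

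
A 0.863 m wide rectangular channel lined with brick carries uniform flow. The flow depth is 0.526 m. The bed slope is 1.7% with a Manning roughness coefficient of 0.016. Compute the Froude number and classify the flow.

supercritical

Flow area A = b·y = 0.863 × 0.526 = 0.4539 m². Wetted perimeter P = b + 2y = 0.863 + 2×0.526 = 1.915 m.
Hydraulic radius R = A/P = 0.4539/1.915 = 0.237 m.
V = (1/n) R^(2/3) √S = (1/0.016) × 0.237^(2/3) × √0.017 = 3.121 m/s. Hydraulic depth D_h = A/T = 0.4539/0.863 = 0.526 m.
Froude number Fr = V/√(g·D_h) = 3.121/√(9.81×0.526) = 1.37, which is greater than 1, so the flow is supercritical.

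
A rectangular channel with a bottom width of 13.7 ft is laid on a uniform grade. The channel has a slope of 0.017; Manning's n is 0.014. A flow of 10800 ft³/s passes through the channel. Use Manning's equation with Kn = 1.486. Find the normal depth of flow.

y_n = 19.3 ft

Manning's equation rearranged: A R^(2/3) = nQ / (1.486·√S) = 0.014 × 10800 / (1.486 × √0.017) = 780.4.
At y = 15.8 ft: A R^(2/3) = 614.1 — low.
At y = 24 ft: A R^(2/3) = 1003 — high.
At y = 19.3 ft: A R^(2/3) = 778.9 — ≈ 780.4.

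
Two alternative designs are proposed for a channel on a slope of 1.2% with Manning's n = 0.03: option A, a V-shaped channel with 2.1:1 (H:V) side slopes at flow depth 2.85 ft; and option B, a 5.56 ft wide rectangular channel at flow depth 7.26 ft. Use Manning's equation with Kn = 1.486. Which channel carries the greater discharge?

channel B

Channel A: For a triangular section with side slope z = 2.1: A = zy² = 2.1×2.85² = 17.06 ft²; P = 2y√(1+z²) = 2×2.85×2.326 = 13.26 ft. Hydraulic radius R = A/P = 17.06/13.26 = 1.287 ft. Q_A = (1.486/0.03)·17.06·1.287^(2/3)·√0.012 = 109.5 ft³/s.
Channel B: Flow area A = b·y = 5.56 × 7.26 = 40.37 ft². Wetted perimeter P = b + 2y = 5.56 + 2×7.26 = 20.08 ft. Hydraulic radius R = A/P = 40.37/20.08 = 2.01 ft. Q_B = (1.486/0.03)·40.37·2.01^(2/3)·√0.012 = 348.9 ft³/s.
Q_A = 109.5 ft³/s vs Q_B = 348.9 ft³/s, so channel B carries more.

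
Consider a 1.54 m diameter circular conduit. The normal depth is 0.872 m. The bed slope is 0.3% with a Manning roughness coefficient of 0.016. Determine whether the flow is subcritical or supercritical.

For a circular section of diameter D = 1.54 m at depth y = 0.872 m, the central angle is θ = 2 arccos(1 − 2y/D) = 3.407 rad. Then A = (D²/8)(θ − sin θ) = 1.088 m² and P = Dθ/2 = 2.624 m.
Hydraulic radius R = A/P = 1.088/2.624 = 0.4147 m.
V = (1/n) R^(2/3) √S = (1/0.016) × 0.4147^(2/3) × √0.003 = 1.904 m/s. Hydraulic depth D_h = A/T = 1.088/1.526 = 0.7127 m.
Froude number Fr = V/√(g·D_h) = 1.904/√(9.81×0.7127) = 0.72, which is less than 1, so the flow is subcritical.

subcritical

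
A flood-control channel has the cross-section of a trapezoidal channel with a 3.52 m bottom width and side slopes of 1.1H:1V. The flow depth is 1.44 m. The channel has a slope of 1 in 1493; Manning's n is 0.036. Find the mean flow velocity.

With bottom width b = 3.52 m and side slope z = 1.1: A = (b + zy)y = (3.52 + 1.1×1.44)×1.44 = 7.35 m²; P = b + 2y√(1+z²) = 3.52 + 2×1.44×1.487 = 7.801 m.
Hydraulic radius R = A/P = 7.35/7.801 = 0.9421 m.
From Manning's equation, V = (1/n) R^(2/3) S^(1/2) = (1/0.036) × 0.9421^(2/3) × 0.0006698^(1/2) = 0.691 m/s.

V = 0.691 m/s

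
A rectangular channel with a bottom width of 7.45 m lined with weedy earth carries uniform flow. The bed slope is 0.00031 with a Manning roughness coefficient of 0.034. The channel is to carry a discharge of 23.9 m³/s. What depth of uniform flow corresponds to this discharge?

Manning's equation rearranged: A R^(2/3) = nQ / (1·√S) = 0.034 × 23.9 / (√0.00031) = 46.15.
Trying y = 2.82 m: A R^(2/3) = 28.8 — low.
Trying y = 4.39 m: A R^(2/3) = 52.18 — high.
Trying y = 4 m: A R^(2/3) = 46.18 — matches.

y_n = 4 m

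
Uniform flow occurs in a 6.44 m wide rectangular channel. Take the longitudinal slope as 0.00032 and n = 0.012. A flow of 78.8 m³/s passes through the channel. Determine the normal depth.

Manning's equation rearranged: A R^(2/3) = nQ / (1·√S) = 0.012 × 78.8 / (√0.00032) = 52.86.
Try y = 5.96 m: A R^(2/3) = 62.75 — high.
Try y = 4.22 m: A R^(2/3) = 40.61 — low.
Try y = 5.19 m: A R^(2/3) = 52.83 — ≈ 52.86.

y_n = 5.19 m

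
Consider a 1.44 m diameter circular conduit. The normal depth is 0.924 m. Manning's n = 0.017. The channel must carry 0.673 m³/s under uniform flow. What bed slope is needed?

For a circular section of diameter D = 1.44 m at depth y = 0.924 m, the central angle is θ = 2 arccos(1 − 2y/D) = 3.716 rad. Then A = (D²/8)(θ − sin θ) = 1.104 m² and P = Dθ/2 = 2.676 m.
Hydraulic radius R = A/P = 1.104/2.676 = 0.4126 m.
From Manning's equation, S = [nQ / (1 A R^(2/3))]² = [0.017 × 0.673 / (1 × 1.104 × 0.4126^(2/3))]² = 0.00035.

S = 0.00035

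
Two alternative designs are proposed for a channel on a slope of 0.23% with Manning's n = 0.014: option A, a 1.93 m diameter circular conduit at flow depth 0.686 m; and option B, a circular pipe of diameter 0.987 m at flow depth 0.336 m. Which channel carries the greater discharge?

channel A

Channel A: For a circular section of diameter D = 1.93 m at depth y = 0.686 m, the central angle is θ = 2 arccos(1 − 2y/D) = 2.555 rad. Then A = (D²/8)(θ − sin θ) = 0.9319 m² and P = Dθ/2 = 2.466 m. Hydraulic radius R = A/P = 0.9319/2.466 = 0.378 m. Q_A = (1/0.014)·0.9319·0.378^(2/3)·√0.0023 = 1.669 m³/s.
Channel B: For a circular section of diameter D = 0.987 m at depth y = 0.336 m, the central angle is θ = 2 arccos(1 − 2y/D) = 2.492 rad. Then A = (D²/8)(θ − sin θ) = 0.2298 m² and P = Dθ/2 = 1.23 m. Hydraulic radius R = A/P = 0.2298/1.23 = 0.1869 m. Q_B = (1/0.014)·0.2298·0.1869^(2/3)·√0.0023 = 0.2573 m³/s.
Q_A = 1.669 m³/s vs Q_B = 0.2573 m³/s, so channel A carries more.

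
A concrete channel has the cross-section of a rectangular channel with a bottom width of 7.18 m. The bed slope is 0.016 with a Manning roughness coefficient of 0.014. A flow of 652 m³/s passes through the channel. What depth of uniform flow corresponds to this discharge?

y_n = 5.89 m

Manning's equation rearranged: A R^(2/3) = nQ / (1·√S) = 0.014 × 652 / (√0.016) = 72.16.
At y = 6.71 m: A R^(2/3) = 84.89 — high.
At y = 5.89 m: A R^(2/3) = 72.2 — close enough.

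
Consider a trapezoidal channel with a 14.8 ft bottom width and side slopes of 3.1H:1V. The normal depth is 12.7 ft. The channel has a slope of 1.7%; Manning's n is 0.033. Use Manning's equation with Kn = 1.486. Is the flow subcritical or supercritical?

supercritical

With bottom width b = 14.8 ft and side slope z = 3.1: A = (b + zy)y = (14.8 + 3.1×12.7)×12.7 = 688 ft²; P = b + 2y√(1+z²) = 14.8 + 2×12.7×3.257 = 97.54 ft.
Hydraulic radius R = A/P = 688/97.54 = 7.053 ft.
V = (1.486/n) R^(2/3) √S = (1.486/0.033) × 7.053^(2/3) × √0.017 = 21.59 ft/s. Hydraulic depth D_h = A/T = 688/93.54 = 7.355 ft.
Froude number Fr = V/√(g·D_h) = 21.59/√(32.2×7.355) = 1.4, which is greater than 1, so the flow is supercritical.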